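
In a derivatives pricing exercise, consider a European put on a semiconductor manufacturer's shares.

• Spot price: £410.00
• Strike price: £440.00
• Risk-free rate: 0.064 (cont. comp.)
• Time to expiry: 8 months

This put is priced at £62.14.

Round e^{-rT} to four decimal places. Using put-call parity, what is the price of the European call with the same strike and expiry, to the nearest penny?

e^(−rT) = e^(−0.064·0.6667) = 0.9582
Put-call parity: C − P = S − K·e^(−rT) = 410 − 440·0.9582 = 410 − 421.6080 = -11.6080
C = P + (C − P) = 62.14 + (-11.6080) = 50.5320

£50.53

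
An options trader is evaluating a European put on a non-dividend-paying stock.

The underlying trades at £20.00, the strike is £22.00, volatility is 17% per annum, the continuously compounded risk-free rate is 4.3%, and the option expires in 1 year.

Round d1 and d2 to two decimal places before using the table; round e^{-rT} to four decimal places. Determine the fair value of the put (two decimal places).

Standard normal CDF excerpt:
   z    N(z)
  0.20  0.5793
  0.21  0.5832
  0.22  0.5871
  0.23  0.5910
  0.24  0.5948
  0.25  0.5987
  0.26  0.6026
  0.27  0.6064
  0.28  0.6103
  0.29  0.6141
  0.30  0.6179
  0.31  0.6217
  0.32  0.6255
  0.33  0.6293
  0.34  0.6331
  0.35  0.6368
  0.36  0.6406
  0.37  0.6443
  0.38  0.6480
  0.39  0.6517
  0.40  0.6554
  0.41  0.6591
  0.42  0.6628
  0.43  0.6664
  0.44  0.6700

£1.99

σ√T = 0.17 × 1.0000 = 0.1700
d₁ = [ln(20/22) + (0.043 + ½·0.17²)·1] / (σ√T) = (-0.0953 + 0.0575) / 0.1700 = -0.2227 → -0.22
d₂ = -0.2227 − 0.1700 = -0.3927 → -0.39
exp(−rT) = exp(−0.043·1) = 0.9579
P = 22·0.9579·N(0.39) − 20·N(0.22) = 22·0.9579·0.6517 − 20·0.5871 = 13.7338 − 11.7420 = 1.9918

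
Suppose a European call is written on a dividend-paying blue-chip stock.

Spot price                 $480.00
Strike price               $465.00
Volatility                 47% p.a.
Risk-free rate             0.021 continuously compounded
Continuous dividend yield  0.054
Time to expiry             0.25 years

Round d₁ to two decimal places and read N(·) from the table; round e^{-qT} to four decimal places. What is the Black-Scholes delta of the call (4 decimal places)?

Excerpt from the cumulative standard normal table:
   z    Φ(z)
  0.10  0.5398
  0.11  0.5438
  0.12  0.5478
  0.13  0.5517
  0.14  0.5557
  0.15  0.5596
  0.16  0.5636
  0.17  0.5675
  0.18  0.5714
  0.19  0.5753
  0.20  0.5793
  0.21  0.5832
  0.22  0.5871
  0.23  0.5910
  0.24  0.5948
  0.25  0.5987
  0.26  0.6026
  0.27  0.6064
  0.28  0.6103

0.5792

T = 0.25;  σ√T = 0.2350
ln(S/K) + (r − q + σ²/2)T = ln(480/465) + (0.021 − 0.054 + 0.47²/2)·0.25 = 0.0317 + 0.0194 = 0.0511
d₁ = 0.0511 / 0.2350 = 0.2175 ≈ 0.22
N(d₁) = N(0.22) = 0.5871
Δ_call = e^(−qT)·N(d₁) = 0.9866·0.5871 = 0.5792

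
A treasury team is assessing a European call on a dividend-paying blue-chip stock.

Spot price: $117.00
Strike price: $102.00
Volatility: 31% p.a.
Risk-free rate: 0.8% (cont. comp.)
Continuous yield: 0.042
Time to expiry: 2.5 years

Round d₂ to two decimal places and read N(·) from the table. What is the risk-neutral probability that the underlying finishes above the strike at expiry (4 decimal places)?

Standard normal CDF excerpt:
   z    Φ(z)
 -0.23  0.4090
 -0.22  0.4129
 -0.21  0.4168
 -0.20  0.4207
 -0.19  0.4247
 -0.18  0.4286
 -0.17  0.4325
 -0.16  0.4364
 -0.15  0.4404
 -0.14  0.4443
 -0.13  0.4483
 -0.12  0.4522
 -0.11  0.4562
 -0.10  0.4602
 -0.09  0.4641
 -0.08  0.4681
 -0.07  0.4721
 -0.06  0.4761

0.4443

σ√T = 0.31·√2.5 = 0.4902
d₁ = [ln(117/102) + (0.008 − 0.042 + 0.31²/2)·2.5] / 0.4902 = [0.1372 + 0.0351] / 0.4902 = 0.3516 → 0.35
d₂ = d₁ − σ√T = 0.3516 − 0.4902 = -0.1386 → -0.14
Pr(exercise) under Q = N(d₂) = 0.4443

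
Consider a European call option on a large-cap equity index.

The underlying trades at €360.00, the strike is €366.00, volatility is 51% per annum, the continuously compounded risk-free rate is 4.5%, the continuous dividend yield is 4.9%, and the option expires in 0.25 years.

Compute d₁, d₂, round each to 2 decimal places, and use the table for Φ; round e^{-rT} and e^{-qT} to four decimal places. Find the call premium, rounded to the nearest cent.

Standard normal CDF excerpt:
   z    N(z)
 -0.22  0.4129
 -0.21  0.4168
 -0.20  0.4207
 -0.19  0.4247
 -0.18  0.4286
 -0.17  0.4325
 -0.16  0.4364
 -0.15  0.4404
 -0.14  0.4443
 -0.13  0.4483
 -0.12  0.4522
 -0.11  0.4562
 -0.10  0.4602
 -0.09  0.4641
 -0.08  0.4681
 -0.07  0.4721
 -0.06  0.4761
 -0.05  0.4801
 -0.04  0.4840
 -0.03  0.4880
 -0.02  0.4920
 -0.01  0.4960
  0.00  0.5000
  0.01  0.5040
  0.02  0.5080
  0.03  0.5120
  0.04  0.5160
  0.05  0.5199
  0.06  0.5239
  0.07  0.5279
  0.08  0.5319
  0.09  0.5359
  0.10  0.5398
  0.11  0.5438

T = 0.25;  σ√T = 0.2550
d₁ = [ln(360/366) + (0.045 − 0.049 + 0.51²/2)·0.25] / 0.2550 = [-0.0165 + 0.0315] / 0.2550 = 0.0588 which rounds to 0.06
d₂ = d₁ − σ√T = 0.0588 − 0.2550 = -0.1962 which rounds to -0.20
e^(−qT) = e^(−0.049·0.25) = 0.9878;  e^(−rT) = e^(−0.045·0.25) = 0.9888
N(d₁) = N(0.06) = 0.5239;  N(d₂) = N(-0.20) = 0.4207
C = 360·0.9878·0.5239 − 366·0.9888·0.4207 = 186.3030 − 152.2517 = 34.0514

€34.05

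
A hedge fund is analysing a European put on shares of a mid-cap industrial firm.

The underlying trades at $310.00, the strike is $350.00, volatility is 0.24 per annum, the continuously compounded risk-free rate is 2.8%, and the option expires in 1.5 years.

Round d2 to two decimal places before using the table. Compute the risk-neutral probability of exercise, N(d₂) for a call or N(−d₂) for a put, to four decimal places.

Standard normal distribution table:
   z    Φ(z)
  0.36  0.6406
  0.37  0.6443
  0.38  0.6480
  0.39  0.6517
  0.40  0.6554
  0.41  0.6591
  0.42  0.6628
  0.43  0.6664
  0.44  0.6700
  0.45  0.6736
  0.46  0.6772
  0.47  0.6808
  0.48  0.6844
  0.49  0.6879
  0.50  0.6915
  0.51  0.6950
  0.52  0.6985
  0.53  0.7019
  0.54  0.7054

0.6628

T = 1.5;  σ√T = 0.2939
d₁ = [ln(310/350) + (0.028 + 0.24²/2)·1.5] / 0.2939 = [-0.1214 + 0.0852] / 0.2939 = -0.1230 ⇒ -0.12
d₂ = d₁ − σ√T = -0.1230 − 0.2939 = -0.4170 ⇒ -0.42
Pr(exercise) under Q = N(−d₂) = N(0.42) = 0.6628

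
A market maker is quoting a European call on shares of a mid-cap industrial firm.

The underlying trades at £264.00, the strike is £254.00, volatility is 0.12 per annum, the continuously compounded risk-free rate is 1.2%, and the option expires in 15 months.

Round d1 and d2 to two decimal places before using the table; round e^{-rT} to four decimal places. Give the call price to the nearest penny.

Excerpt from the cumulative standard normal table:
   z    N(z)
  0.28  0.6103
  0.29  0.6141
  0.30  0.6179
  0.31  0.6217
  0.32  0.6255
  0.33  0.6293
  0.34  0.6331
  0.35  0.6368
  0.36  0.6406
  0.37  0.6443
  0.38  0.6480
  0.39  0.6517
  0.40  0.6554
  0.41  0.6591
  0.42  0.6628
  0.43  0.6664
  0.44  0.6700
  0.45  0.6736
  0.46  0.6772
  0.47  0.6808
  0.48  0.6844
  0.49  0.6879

£22.27

σ√T = 0.12 × 1.1180 = 0.1342
d₁ = [ln(264/254) + (0.012 + ½·0.12²)·1.25] / (σ√T) = (0.0386 + 0.0240) / 0.1342 = 0.4667 which rounds to 0.47
d₂ = 0.4667 − 0.1342 = 0.3325 which rounds to 0.33
e^(−rT) = e^(−0.012·1.25) = 0.9851
N(d₁) = N(0.47) = 0.6808;  N(d₂) = N(0.33) = 0.6293
C = 264·0.6808 − 254·0.9851·0.6293 = 179.7312 − 157.4606 = 22.2706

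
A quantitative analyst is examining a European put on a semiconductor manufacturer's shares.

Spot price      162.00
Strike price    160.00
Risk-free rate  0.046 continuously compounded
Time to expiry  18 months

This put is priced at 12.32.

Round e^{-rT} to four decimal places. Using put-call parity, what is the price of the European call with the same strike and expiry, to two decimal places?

24.99

exp(−rT) = exp(−0.046·1.5) = 0.9333
Put-call parity: C − P = S − K·e^(−rT) = 162 − 160·0.9333 = 162 − 149.3280 = 12.6720
C = P + (C − P) = 12.32 + (12.6720) = 24.9920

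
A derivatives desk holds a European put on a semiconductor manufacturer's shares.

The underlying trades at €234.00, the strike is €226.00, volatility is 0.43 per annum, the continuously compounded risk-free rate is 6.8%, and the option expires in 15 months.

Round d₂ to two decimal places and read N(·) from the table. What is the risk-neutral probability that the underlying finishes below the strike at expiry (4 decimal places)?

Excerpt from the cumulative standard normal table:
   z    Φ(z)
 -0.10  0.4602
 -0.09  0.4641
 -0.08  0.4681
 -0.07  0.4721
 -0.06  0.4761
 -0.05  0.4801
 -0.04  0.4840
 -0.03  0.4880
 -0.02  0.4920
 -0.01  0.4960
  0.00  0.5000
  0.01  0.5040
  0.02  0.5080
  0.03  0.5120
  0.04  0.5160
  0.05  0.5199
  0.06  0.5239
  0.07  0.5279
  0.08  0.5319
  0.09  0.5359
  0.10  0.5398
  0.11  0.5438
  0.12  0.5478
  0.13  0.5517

σ√T = 0.43·√1.25 = 0.4808
d₁ = [ln(234/226) + (0.068 + ½·0.43²)·1.25] / (σ√T) = (0.0348 + 0.2006) / 0.4808 = 0.4895 ≈ 0.49
d₂ = 0.4895 − 0.4808 = 0.0088 ≈ 0.01
Risk-neutral Pr[S_T < K] = N(−d₂) = N(-0.01) = 0.4960

0.4960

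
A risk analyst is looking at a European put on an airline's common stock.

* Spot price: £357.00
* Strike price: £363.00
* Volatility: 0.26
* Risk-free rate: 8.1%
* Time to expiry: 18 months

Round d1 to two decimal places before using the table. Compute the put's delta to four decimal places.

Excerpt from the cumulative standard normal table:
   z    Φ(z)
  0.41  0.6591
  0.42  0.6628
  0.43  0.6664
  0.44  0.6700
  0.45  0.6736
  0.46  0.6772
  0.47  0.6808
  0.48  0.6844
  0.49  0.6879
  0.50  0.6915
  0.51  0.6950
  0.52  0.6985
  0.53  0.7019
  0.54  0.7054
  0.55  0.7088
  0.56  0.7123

T = 1.5;  σ√T = 0.3184
d₁ = [ln(357/363) + (0.081 + ½·0.26²)·1.5] / (σ√T) = (-0.0167 + 0.1722) / 0.3184 = 0.4884 ⇒ 0.49
N(d₁) = N(0.49) = 0.6879
Δ_put = N(d₁) − 1 = 0.6879 − 1 = -0.3121

-0.3121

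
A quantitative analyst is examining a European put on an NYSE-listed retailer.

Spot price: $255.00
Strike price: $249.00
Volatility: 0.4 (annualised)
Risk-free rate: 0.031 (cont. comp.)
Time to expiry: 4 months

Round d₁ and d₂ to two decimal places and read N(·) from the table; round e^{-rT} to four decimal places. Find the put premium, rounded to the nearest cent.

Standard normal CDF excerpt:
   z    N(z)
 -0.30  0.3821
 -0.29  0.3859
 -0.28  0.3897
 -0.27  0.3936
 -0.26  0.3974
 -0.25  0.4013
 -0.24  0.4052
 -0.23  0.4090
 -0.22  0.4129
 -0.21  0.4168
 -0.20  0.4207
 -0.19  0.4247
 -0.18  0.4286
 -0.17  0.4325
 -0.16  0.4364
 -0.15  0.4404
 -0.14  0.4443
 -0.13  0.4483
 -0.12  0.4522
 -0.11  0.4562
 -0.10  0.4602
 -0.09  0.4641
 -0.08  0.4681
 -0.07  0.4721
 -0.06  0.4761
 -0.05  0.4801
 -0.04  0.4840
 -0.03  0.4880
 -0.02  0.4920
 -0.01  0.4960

σ√T = 0.4·√0.3333 = 0.2309
d₁ = [ln(255/249) + (0.031 + 0.4²/2)·0.3333] / 0.2309 = [0.0238 + 0.0370] / 0.2309 = 0.2633 ⇒ 0.26
d₂ = d₁ − σ√T = 0.2633 − 0.2309 = 0.0324 ⇒ 0.03
exp(−rT) = exp(−0.031·0.3333) = 0.9897
N(−d₂) = N(-0.03) = 0.4880;  N(−d₁) = N(-0.26) = 0.3974
P = 249·0.9897·0.4880 − 255·0.3974 = 120.2604 − 101.3370 = 18.9234

$18.92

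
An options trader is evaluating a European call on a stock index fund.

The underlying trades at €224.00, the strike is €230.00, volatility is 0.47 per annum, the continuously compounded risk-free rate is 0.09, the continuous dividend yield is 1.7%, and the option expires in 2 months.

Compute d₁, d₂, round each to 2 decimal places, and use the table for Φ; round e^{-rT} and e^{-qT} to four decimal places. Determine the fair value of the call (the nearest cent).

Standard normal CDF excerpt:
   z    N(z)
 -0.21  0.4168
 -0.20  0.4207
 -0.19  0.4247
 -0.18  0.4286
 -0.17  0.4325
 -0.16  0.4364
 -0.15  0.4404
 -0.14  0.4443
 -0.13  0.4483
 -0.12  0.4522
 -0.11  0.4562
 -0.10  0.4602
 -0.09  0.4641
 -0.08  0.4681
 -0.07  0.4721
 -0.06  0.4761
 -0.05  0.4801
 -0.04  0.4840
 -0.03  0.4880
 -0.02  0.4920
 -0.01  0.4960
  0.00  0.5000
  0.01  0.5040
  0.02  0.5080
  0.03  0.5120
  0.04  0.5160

€15.48

σ√T = 0.47 × 0.4082 = 0.1919
d₁ = [ln(224/230) + (0.09 − 0.017 + 0.47²/2)·0.1667] / 0.1919 = [-0.0264 + 0.0306] / 0.1919 = 0.0216 ⇒ 0.02
d₂ = d₁ − σ√T = 0.0216 − 0.1919 = -0.1703 ⇒ -0.17
e^(−qT) = e^(−0.017·0.1667) = 0.9972;  e^(−rT) = e^(−0.09·0.1667) = 0.9851
N(d₁) = N(0.02) = 0.5080;  N(d₂) = N(-0.17) = 0.4325
C = 224·0.9972·0.5080 − 230·0.9851·0.4325 = 113.4734 − 97.9928 = 15.4806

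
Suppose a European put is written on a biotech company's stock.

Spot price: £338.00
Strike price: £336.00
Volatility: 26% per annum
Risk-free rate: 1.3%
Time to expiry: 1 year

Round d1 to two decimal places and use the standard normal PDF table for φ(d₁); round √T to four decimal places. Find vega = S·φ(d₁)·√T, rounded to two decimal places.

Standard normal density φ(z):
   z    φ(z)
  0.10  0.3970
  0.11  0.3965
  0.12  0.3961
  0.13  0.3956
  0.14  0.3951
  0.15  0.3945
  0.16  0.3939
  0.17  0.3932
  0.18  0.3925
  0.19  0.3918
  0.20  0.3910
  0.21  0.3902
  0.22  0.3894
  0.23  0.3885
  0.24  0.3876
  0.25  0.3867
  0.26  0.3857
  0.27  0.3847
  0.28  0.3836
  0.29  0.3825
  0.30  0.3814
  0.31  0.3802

σ√T = 0.26·√1 = 0.2600
ln(S/K) + (r + σ²/2)T = ln(338/336) + (0.013 + 0.26²/2)·1 = 0.0059 + 0.0468 = 0.0527
d₁ = 0.0527 / 0.2600 = 0.2028 which rounds to 0.20
√T = √1 = 1.0000
φ(d₁) = φ(0.20) = 0.3910
vega = S·φ(d₁)·√T = 338·0.3910·1.0000 = 132.1580

132.16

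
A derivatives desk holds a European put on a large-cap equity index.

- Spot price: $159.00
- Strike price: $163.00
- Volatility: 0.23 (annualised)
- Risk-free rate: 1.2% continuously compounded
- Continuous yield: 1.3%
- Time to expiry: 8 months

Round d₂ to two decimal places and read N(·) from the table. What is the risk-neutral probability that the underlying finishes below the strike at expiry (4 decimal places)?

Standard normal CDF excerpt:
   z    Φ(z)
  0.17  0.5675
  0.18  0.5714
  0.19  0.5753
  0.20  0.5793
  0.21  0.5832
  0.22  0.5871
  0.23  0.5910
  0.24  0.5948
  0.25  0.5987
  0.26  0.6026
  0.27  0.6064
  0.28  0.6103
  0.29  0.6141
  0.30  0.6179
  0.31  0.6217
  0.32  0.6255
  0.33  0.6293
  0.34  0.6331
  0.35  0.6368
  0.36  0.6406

σ√T = 0.23 × 0.8165 = 0.1878
d₁ = [ln(159/163) + (0.012 − 0.013 + 0.23²/2)·0.6667] / 0.1878 = [-0.0248 + 0.0170] / 0.1878 = -0.0420 which rounds to -0.04
d₂ = d₁ − σ√T = -0.0420 − 0.1878 = -0.2298 which rounds to -0.23
Risk-neutral Pr[S_T < K] = N(−d₂) = N(0.23) = 0.5910

0.5910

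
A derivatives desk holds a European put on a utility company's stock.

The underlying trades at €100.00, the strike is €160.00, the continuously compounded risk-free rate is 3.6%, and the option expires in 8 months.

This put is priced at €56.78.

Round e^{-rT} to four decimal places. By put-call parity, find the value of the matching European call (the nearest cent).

e^(−rT) = e^(−0.036·0.6667) = 0.9763
Put-call parity: C − P = S − K·e^(−rT) = 100 − 160·0.9763 = 100 − 156.2080 = -56.2080
C = P + (C − P) = 56.78 + (-56.2080) = 0.5720

€0.57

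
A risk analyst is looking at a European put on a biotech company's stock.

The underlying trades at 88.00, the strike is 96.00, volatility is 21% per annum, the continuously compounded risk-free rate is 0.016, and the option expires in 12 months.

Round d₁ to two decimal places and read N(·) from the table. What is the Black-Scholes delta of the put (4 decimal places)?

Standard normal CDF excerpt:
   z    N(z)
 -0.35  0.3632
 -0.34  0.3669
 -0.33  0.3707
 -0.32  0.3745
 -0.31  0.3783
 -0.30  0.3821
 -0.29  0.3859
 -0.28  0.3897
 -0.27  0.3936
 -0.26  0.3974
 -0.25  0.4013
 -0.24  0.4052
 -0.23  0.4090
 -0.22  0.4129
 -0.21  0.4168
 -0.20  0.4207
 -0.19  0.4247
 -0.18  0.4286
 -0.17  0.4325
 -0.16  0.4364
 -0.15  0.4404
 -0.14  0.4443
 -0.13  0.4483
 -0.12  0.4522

-0.5910

T = 1;  σ√T = 0.2100
d₁ = [ln(88/96) + (0.016 + 0.21²/2)·1] / 0.2100 = [-0.0870 + 0.0381] / 0.2100 = -0.2331 → -0.23
N(d₁) = N(-0.23) = 0.4090
Δ_put = N(d₁) − 1 = 0.4090 − 1 = -0.5910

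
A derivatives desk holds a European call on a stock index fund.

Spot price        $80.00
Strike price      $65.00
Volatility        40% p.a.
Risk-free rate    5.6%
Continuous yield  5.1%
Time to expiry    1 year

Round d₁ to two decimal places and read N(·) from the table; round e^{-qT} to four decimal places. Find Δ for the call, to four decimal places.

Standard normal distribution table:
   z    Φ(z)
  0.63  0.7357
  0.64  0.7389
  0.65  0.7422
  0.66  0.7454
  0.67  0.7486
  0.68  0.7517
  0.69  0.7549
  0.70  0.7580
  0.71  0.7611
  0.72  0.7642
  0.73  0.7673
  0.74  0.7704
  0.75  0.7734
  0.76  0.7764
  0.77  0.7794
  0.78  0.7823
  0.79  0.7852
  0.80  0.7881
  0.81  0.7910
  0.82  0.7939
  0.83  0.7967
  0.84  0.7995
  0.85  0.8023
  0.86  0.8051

σ√T = 0.4·√1 = 0.4000
ln(S/K) + (r − q + σ²/2)T = ln(80/65) + (0.056 − 0.051 + 0.4²/2)·1 = 0.2076 + 0.0850 = 0.2926
d₁ = 0.2926 / 0.4000 = 0.7316 → 0.73
N(d₁) = N(0.73) = 0.7673
Δ_call = e^(−qT)·N(d₁) = 0.9503·0.7673 = 0.7292

0.7292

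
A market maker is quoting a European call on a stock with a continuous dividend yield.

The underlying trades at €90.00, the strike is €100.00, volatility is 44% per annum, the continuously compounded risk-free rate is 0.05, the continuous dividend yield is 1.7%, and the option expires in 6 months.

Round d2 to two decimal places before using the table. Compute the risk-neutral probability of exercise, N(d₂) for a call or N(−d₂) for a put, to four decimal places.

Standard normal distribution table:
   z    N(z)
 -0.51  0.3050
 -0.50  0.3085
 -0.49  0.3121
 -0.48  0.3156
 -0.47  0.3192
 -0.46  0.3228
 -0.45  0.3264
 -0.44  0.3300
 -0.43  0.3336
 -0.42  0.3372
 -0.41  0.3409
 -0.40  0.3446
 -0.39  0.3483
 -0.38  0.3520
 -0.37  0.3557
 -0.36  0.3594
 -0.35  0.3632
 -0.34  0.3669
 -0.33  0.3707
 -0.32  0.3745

0.3300

σ√T = 0.44 × 0.7071 = 0.3111
d₁ = [ln(90/100) + (0.05 − 0.017 + 0.44²/2)·0.5] / 0.3111 = [-0.1054 + 0.0649] / 0.3111 = -0.1300 ⇒ -0.13
d₂ = d₁ − σ√T = -0.1300 − 0.3111 = -0.4412 ⇒ -0.44
Pr(exercise) under Q = N(d₂) = 0.3300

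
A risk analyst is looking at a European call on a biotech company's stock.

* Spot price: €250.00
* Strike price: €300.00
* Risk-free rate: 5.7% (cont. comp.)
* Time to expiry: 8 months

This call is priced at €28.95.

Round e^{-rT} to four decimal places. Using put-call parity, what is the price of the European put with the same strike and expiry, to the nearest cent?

exp(−rT) = exp(−0.057·0.6667) = 0.9627
Put-call parity: C − P = S − K·e^(−rT) = 250 − 300·0.9627 = 250 − 288.8100 = -38.8100
P = C − (C − P) = 28.95 − (-38.8100) = 67.7600

€67.76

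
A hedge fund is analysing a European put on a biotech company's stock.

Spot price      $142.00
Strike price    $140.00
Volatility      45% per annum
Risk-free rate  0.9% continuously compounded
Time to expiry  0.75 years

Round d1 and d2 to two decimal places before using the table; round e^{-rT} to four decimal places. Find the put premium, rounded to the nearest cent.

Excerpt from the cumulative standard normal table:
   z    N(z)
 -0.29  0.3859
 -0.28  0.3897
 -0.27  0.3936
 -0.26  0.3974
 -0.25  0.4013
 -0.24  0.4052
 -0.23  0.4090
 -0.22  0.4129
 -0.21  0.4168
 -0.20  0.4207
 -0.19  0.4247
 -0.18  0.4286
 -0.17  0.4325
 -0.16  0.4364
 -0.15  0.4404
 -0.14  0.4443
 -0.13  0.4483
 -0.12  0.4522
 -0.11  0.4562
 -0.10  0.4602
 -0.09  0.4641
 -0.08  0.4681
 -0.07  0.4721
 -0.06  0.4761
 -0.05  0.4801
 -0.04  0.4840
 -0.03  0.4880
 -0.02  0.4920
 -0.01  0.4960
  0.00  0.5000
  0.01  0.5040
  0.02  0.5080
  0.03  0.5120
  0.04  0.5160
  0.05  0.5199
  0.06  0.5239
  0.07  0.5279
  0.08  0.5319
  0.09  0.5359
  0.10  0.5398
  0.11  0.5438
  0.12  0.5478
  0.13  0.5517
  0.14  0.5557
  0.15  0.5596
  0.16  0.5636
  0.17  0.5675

T = 0.75;  σ√T = 0.3897
d₁ = [ln(142/140) + (0.009 + 0.45²/2)·0.75] / 0.3897 = [0.0142 + 0.0827] / 0.3897 = 0.2486 ≈ 0.25
d₂ = d₁ − σ√T = 0.2486 − 0.3897 = -0.1411 ≈ -0.14
e^(−rT) = e^(−0.009·0.75) = 0.9933
P = 140·0.9933·N(0.14) − 142·N(-0.25) = 140·0.9933·0.5557 − 142·0.4013 = 77.2768 − 56.9846 = 20.2922

$20.29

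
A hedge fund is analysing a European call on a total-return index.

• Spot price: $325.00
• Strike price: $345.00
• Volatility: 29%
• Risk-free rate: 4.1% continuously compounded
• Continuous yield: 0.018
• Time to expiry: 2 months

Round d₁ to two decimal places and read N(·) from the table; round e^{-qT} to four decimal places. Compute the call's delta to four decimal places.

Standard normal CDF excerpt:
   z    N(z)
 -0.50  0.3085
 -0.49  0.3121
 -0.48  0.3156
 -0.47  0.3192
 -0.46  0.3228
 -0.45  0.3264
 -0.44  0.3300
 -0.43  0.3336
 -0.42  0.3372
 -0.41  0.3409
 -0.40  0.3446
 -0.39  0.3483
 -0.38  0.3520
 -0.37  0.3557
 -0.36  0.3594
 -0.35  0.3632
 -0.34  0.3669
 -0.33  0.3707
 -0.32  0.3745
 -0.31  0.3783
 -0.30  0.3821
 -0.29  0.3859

0.3399

σ√T = 0.29·√0.1667 = 0.1184
d₁ = [ln(325/345) + (0.041 − 0.018 + 0.29²/2)·0.1667] / 0.1184 = [-0.0597 + 0.0108] / 0.1184 = -0.4128 ≈ -0.41
N(d₁) = N(-0.41) = 0.3409
Δ_call = exp(−qT)·N(d₁) = 0.9970·0.3409 = 0.3399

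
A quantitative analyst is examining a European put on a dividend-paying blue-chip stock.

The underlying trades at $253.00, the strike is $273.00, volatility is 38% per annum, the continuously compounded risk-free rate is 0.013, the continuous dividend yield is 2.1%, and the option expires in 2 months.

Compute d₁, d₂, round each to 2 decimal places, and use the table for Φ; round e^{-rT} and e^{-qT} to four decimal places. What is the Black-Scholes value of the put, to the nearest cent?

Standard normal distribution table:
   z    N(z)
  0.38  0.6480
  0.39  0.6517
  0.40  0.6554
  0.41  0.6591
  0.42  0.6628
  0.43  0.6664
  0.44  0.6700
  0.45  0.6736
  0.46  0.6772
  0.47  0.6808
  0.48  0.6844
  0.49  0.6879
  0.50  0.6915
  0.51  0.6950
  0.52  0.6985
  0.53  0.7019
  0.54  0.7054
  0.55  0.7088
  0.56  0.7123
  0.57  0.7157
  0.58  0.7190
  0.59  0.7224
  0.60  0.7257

T = 0.1667;  σ√T = 0.1551
d₁ = [ln(253/273) + (0.013 − 0.021 + 0.38²/2)·0.1667] / 0.1551 = [-0.0761 + 0.0107] / 0.1551 = -0.4215 ⇒ -0.42
d₂ = d₁ − σ√T = -0.4215 − 0.1551 = -0.5766 ⇒ -0.58
e^(−qT) = e^(−0.021·0.1667) = 0.9965;  e^(−rT) = e^(−0.013·0.1667) = 0.9978
P = 273·0.9978·N(0.58) − 253·0.9965·N(0.42) = 273·0.9978·0.7190 − 253·0.9965·0.6628 = 195.8552 − 167.1015 = 28.7537

$28.75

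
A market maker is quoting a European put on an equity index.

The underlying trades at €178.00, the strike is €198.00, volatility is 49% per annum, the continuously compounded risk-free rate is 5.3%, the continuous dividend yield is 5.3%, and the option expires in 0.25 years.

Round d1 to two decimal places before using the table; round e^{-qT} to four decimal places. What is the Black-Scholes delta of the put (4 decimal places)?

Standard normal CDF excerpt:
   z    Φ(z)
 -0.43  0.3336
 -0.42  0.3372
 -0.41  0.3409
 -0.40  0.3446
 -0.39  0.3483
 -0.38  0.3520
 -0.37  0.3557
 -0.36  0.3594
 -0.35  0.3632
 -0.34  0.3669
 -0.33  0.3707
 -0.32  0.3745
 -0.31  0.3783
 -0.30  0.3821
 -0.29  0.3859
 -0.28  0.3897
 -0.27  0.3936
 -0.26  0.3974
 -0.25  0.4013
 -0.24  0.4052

σ√T = 0.49 × 0.5000 = 0.2450
d₁ = [ln(178/198) + (0.053 − 0.053 + 0.49²/2)·0.25] / 0.2450 = [-0.1065 + 0.0300] / 0.2450 = -0.3121 → -0.31
N(d₁) = N(-0.31) = 0.3783
Δ_put = exp(−qT)·(N(d₁) − 1) = 0.9868·(0.3783 − 1) = -0.6135

-0.6135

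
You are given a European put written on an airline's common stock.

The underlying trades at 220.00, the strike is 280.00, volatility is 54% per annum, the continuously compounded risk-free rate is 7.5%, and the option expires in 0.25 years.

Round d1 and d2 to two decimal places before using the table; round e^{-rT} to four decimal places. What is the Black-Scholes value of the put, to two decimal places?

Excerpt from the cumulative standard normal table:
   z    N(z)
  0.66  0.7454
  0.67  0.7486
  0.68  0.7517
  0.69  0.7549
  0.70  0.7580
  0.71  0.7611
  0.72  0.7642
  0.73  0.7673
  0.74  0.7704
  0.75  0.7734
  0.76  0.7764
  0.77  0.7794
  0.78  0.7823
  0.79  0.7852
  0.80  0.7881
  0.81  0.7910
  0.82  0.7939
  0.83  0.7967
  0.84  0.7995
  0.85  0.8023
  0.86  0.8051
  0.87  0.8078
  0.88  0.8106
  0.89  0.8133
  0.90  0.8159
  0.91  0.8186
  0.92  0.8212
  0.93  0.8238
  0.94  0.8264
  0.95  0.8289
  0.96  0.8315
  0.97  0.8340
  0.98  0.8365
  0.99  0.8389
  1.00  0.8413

σ√T = 0.54 × 0.5000 = 0.2700
ln(S/K) + (r + σ²/2)T = ln(220/280) + (0.075 + 0.54²/2)·0.25 = -0.2412 + 0.0552 = -0.1860
d₁ = -0.1860 / 0.2700 = -0.6887 → -0.69
d₂ = d₁ − σ√T = -0.6887 − 0.2700 = -0.9587 → -0.96
exp(−rT) = exp(−0.075·0.25) = 0.9814
P = 280·0.9814·N(0.96) − 220·N(0.69) = 280·0.9814·0.8315 − 220·0.7549 = 228.4895 − 166.0780 = 62.4115

62.41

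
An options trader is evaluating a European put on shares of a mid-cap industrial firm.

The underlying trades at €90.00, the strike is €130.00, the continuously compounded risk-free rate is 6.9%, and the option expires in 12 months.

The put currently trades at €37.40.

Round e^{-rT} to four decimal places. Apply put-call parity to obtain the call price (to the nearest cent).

e^(−rT) = e^(−0.069·1) = 0.9333
Put-call parity: C − P = S − K·e^(−rT) = 90 − 130·0.9333 = 90 − 121.3290 = -31.3290
C = P + (C − P) = 37.40 + (-31.3290) = 6.0710

€6.07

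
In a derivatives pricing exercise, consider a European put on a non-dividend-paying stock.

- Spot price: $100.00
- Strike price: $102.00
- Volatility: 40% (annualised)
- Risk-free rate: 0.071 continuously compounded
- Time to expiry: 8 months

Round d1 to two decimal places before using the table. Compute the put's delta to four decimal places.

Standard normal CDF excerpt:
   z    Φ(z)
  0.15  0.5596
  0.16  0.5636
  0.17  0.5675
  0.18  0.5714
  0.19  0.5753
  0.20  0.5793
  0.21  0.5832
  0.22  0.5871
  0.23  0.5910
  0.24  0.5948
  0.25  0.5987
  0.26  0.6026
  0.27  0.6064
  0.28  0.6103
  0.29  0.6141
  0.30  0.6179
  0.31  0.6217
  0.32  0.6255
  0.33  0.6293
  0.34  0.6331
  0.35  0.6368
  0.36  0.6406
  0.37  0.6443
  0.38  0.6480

σ√T = 0.4·√0.6667 = 0.3266
d₁ = [ln(100/102) + (0.071 + 0.4²/2)·0.6667] / 0.3266 = [-0.0198 + 0.1007] / 0.3266 = 0.2476 → 0.25
N(d₁) = N(0.25) = 0.5987
Δ_put = N(d₁) − 1 = 0.5987 − 1 = -0.4013

-0.4013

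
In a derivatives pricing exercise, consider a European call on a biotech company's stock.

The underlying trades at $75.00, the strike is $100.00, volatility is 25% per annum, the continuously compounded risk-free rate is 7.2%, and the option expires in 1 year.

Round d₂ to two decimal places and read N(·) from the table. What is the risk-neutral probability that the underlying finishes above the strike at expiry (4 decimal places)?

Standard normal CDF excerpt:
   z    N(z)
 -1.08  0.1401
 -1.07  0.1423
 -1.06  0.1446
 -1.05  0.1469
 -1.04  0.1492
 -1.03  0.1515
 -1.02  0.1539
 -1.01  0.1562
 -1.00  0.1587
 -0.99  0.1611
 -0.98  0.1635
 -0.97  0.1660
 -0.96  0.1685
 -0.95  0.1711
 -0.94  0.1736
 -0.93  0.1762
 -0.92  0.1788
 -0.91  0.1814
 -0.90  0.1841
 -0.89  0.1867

0.1611

σ√T = 0.25 × 1.0000 = 0.2500
d₁ = [ln(75/100) + (0.072 + ½·0.25²)·1] / (σ√T) = (-0.2877 + 0.1032) / 0.2500 = -0.7377 ≈ -0.74
d₂ = -0.7377 − 0.2500 = -0.9877 ≈ -0.99
Risk-neutral Pr[S_T > K] = N(d₂) = N(-0.99) = 0.1611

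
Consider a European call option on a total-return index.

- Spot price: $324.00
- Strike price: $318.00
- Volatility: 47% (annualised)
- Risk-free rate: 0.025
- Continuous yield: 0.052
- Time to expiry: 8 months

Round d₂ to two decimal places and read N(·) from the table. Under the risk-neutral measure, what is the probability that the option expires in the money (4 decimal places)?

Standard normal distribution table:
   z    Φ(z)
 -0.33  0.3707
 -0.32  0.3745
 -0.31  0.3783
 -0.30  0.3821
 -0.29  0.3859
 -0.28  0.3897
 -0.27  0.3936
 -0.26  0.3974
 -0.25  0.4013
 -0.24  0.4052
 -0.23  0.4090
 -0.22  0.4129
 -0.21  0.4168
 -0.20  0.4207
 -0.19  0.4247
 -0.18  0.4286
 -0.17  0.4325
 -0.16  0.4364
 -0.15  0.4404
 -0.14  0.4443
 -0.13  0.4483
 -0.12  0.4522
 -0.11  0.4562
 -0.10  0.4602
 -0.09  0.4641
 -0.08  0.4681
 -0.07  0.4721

0.4247

σ√T = 0.47·√0.6667 = 0.3838
ln(S/K) + (r − q + σ²/2)T = ln(324/318) + (0.025 − 0.052 + 0.47²/2)·0.6667 = 0.0187 + 0.0556 = 0.0743
d₁ = 0.0743 / 0.3838 = 0.1937 ≈ 0.19
d₂ = d₁ − σ√T = 0.1937 − 0.3838 = -0.1901 ≈ -0.19
Risk-neutral Pr[S_T > K] = N(d₂) = N(-0.19) = 0.4247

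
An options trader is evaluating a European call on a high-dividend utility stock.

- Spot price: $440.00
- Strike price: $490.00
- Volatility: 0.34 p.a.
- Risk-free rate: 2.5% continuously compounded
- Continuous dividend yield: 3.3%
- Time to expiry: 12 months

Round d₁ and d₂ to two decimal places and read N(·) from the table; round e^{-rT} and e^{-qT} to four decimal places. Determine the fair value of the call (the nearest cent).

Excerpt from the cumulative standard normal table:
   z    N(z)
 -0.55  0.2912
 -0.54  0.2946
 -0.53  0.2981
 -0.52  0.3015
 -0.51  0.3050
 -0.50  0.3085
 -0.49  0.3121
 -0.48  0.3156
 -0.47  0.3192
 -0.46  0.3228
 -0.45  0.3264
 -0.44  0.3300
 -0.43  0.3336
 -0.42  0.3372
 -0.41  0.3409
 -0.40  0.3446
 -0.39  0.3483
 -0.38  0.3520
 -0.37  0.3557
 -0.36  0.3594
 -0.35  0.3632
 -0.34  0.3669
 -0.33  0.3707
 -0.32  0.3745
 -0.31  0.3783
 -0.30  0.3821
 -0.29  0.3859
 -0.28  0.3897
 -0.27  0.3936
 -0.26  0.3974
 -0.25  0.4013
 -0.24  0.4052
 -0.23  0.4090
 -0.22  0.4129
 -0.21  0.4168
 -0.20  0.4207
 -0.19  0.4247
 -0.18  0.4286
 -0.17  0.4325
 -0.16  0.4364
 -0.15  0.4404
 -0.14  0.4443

T = 1;  σ√T = 0.3400
d₁ = [ln(440/490) + (0.025 − 0.033 + 0.34²/2)·1] / 0.3400 = [-0.1076 + 0.0498] / 0.3400 = -0.1701 ⇒ -0.17
d₂ = d₁ − σ√T = -0.1701 − 0.3400 = -0.5101 ⇒ -0.51
exp(−qT) = exp(−0.033·1) = 0.9675;  exp(−rT) = exp(−0.025·1) = 0.9753
C = 440·0.9675·N(-0.17) − 490·0.9753·N(-0.51) = 440·0.9675·0.4325 − 490·0.9753·0.3050 = 184.1153 − 145.7586 = 38.3567

$38.36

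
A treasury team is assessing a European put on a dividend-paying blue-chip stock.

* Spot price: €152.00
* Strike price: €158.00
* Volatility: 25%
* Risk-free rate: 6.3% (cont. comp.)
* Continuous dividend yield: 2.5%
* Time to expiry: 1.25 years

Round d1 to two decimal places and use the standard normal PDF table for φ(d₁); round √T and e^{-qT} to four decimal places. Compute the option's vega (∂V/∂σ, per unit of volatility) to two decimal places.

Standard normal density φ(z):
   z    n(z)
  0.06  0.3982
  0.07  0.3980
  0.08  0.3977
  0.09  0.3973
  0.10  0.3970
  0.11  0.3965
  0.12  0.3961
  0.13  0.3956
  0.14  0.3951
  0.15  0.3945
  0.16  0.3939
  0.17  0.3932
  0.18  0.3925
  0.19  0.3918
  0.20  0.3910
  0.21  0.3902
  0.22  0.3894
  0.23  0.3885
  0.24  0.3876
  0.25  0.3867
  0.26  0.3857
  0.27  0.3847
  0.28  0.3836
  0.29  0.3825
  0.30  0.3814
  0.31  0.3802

σ√T = 0.25·√1.25 = 0.2795
d₁ = [ln(152/158) + (0.063 − 0.025 + ½·0.25²)·1.25] / (σ√T) = (-0.0387 + 0.0866) / 0.2795 = 0.1712 ⇒ 0.17
√T = √1.25 = 1.1180
φ(d₁) = φ(0.17) = 0.3932
exp(−qT) = exp(−0.025·1.25) = 0.9692
vega = S·exp(−qT)·φ(d₁)·√T = 152·0.9692·0.3932·1.1180 = 64.7608
(Vega is the same for a European call and put with the same parameters.)

64.76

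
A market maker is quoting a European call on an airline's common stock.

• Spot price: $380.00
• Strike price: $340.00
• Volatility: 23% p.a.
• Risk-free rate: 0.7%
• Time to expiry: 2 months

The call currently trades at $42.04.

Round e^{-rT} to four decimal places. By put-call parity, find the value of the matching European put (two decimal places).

exp(−rT) = exp(−0.007·0.1667) = 0.9988
Put-call parity: C − P = S − K·e^(−rT) = 380 − 340·0.9988 = 380 − 339.5920 = 40.4080
P = C − (C − P) = 42.04 − (40.4080) = 1.6320

$1.63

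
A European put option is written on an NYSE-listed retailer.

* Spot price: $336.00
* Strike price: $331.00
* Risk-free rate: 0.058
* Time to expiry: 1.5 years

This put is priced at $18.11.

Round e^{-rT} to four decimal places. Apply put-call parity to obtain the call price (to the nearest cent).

e^(−rT) = e^(−0.058·1.5) = 0.9167
Put-call parity: C − P = S − K·e^(−rT) = 336 − 331·0.9167 = 336 − 303.4277 = 32.5723
C = P + (C − P) = 18.11 + (32.5723) = 50.6823

$50.68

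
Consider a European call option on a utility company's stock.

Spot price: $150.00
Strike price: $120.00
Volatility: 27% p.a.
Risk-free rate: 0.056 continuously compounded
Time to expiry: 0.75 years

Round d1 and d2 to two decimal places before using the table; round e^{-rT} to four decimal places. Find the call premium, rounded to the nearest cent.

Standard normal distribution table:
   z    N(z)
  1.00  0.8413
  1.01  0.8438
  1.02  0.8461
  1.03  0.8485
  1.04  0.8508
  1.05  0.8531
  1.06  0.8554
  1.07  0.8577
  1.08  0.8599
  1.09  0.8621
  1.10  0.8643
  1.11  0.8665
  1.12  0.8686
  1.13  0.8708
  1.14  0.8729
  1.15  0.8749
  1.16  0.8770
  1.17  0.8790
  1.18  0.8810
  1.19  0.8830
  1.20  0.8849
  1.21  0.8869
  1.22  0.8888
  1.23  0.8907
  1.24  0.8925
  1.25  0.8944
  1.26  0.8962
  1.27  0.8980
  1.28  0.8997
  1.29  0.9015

$36.80

T = 0.75;  σ√T = 0.2338
d₁ = [ln(150/120) + (0.056 + 0.27²/2)·0.75] / 0.2338 = [0.2231 + 0.0693] / 0.2338 = 1.2508 → 1.25
d₂ = d₁ − σ√T = 1.2508 − 0.2338 = 1.0170 → 1.02
exp(−rT) = exp(−0.056·0.75) = 0.9589
N(d₁) = N(1.25) = 0.8944;  N(d₂) = N(1.02) = 0.8461
C = 150·0.8944 − 120·0.9589·0.8461 = 134.1600 − 97.3590 = 36.8010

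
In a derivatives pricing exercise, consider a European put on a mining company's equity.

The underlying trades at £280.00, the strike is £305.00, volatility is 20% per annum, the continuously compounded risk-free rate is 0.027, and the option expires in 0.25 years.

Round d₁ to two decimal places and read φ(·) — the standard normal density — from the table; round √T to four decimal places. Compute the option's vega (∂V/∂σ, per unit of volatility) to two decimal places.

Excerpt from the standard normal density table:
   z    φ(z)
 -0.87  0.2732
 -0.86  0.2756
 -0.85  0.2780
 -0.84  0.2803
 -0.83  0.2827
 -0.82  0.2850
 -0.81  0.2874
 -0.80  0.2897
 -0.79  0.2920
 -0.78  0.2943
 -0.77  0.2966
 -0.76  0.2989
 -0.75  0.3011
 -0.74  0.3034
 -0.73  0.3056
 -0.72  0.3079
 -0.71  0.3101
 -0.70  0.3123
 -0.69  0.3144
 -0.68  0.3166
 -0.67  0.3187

42.48

σ√T = 0.2·√0.25 = 0.1000
d₁ = [ln(280/305) + (0.027 + 0.2²/2)·0.25] / 0.1000 = [-0.0855 + 0.0118] / 0.1000 = -0.7377 which rounds to -0.74
√T = √0.25 = 0.5000
φ(d₁) = φ(-0.74) = 0.3034
vega = S·φ(d₁)·√T = 280·0.3034·0.5000 = 42.4760
(The call has the same vega.)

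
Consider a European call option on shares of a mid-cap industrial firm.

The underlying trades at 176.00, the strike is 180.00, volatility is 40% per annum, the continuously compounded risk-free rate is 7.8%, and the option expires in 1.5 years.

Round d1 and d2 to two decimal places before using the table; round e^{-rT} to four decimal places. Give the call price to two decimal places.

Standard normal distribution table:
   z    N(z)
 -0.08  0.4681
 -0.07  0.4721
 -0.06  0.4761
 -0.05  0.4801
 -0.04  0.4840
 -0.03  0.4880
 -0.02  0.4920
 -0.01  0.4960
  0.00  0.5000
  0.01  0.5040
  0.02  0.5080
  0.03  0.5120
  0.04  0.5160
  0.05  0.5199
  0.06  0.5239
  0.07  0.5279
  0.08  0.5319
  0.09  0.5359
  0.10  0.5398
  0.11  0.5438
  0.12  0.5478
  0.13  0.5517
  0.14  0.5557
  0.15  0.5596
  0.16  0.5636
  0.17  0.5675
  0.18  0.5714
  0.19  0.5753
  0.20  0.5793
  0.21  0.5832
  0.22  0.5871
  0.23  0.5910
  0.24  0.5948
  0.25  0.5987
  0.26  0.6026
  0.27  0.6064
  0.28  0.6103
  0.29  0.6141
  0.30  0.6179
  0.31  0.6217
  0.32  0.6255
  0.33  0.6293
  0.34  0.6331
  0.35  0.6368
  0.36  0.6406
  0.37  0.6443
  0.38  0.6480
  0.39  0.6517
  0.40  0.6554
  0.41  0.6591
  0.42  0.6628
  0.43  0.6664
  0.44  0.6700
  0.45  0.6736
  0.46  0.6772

41.04

σ√T = 0.4·√1.5 = 0.4899
d₁ = [ln(176/180) + (0.078 + ½·0.4²)·1.5] / (σ√T) = (-0.0225 + 0.2370) / 0.4899 = 0.4379 → 0.44
d₂ = 0.4379 − 0.4899 = -0.0520 → -0.05
e^(−rT) = e^(−0.078·1.5) = 0.8896
N(d₁) = N(0.44) = 0.6700;  N(d₂) = N(-0.05) = 0.4801
C = 176·0.6700 − 180·0.8896·0.4801 = 117.9200 − 76.8775 = 41.0425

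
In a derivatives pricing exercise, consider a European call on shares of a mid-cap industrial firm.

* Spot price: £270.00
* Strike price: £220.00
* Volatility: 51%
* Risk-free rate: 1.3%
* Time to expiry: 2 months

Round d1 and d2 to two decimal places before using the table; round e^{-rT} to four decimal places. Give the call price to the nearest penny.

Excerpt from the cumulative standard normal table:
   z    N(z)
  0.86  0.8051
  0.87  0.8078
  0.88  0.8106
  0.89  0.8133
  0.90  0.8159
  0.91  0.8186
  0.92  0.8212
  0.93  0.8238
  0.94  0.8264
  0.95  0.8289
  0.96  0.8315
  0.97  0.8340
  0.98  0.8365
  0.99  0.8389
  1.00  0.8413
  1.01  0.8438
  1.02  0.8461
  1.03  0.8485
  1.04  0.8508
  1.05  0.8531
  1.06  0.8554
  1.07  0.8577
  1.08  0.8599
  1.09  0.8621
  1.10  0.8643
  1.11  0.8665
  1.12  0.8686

T = 0.1667;  σ√T = 0.2082
ln(S/K) + (r + σ²/2)T = ln(270/220) + (0.013 + 0.51²/2)·0.1667 = 0.2048 + 0.0238 = 0.2286
d₁ = 0.2286 / 0.2082 = 1.0981 → 1.10
d₂ = d₁ − σ√T = 1.0981 − 0.2082 = 0.8899 → 0.89
e^(−rT) = e^(−0.013·0.1667) = 0.9978
C = 270·N(1.10) − 220·0.9978·N(0.89) = 270·0.8643 − 220·0.9978·0.8133 = 233.3610 − 178.5324 = 54.8286

£54.83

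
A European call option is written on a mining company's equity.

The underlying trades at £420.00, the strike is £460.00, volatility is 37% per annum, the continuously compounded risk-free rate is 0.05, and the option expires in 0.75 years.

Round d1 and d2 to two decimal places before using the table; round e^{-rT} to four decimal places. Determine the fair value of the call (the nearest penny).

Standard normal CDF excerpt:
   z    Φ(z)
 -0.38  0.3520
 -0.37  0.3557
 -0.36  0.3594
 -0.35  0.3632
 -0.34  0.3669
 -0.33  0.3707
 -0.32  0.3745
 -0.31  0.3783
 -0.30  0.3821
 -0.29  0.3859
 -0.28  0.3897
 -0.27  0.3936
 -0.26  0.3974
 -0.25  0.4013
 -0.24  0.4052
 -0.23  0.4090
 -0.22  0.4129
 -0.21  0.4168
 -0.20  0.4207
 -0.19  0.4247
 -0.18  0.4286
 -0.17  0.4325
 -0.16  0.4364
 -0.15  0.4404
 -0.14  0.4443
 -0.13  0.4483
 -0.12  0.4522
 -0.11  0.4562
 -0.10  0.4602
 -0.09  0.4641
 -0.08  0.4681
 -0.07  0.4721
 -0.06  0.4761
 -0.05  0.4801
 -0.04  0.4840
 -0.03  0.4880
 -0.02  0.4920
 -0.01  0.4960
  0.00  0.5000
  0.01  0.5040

σ√T = 0.37 × 0.8660 = 0.3204
d₁ = [ln(420/460) + (0.05 + 0.37²/2)·0.75] / 0.3204 = [-0.0910 + 0.0888] / 0.3204 = -0.0067 which rounds to -0.01
d₂ = d₁ − σ√T = -0.0067 − 0.3204 = -0.3271 which rounds to -0.33
e^(−rT) = e^(−0.05·0.75) = 0.9632
N(d₁) = N(-0.01) = 0.4960;  N(d₂) = N(-0.33) = 0.3707
C = 420·0.4960 − 460·0.9632·0.3707 = 208.3200 − 164.2468 = 44.0732

£44.07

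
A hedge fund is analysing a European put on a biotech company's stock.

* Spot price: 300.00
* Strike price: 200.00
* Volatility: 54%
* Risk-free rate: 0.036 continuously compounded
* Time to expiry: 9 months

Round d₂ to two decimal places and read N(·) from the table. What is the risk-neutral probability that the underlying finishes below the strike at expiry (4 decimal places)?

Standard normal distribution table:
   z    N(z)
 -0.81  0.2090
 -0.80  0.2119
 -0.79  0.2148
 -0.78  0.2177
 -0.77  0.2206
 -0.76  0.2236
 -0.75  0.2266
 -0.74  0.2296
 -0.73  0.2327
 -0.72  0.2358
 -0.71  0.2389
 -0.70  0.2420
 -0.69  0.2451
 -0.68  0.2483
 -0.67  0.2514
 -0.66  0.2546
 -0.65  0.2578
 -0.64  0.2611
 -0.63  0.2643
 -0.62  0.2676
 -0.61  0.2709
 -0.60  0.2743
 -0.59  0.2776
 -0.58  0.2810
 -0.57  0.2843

T = 0.75;  σ√T = 0.4677
ln(S/K) + (r + σ²/2)T = ln(300/200) + (0.036 + 0.54²/2)·0.75 = 0.4055 + 0.1364 = 0.5418
d₁ = 0.5418 / 0.4677 = 1.1586 which rounds to 1.16
d₂ = d₁ − σ√T = 1.1586 − 0.4677 = 0.6909 which rounds to 0.69
Risk-neutral Pr[S_T < K] = N(−d₂) = N(-0.69) = 0.2451

0.2451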